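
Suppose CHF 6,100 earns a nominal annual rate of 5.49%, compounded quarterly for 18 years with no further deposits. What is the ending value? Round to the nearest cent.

Periodic rate i = 0.0549/4 = 0.013725; n = 18 × 4 = 72 periods.
FV = 6,100 × (1 + 0.013725)^72 = 16,277.2539

CHF 16,277.25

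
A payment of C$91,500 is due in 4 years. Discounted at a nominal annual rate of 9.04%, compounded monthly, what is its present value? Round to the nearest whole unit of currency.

C$63,822

i = 0.0904/12 = 0.00753333 per month; n = 4·12 = 48.
Discount factor = (1+0.00753333)^(−48) = 0.697506; PV = 91,500 × 0.697506 = 63,821.7599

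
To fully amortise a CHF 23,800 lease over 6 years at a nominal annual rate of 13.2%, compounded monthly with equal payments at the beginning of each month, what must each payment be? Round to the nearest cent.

i = 0.132/12 = 0.011 per month; n = 6·12 = 72.
Annuity-PV factor × (1+i) = 50.099563; PMT = 23800 / 50.099563 = 475.0540

CHF 475.05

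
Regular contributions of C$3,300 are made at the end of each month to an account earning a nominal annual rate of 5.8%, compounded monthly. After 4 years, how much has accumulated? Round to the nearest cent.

With 12 periods per year: i = 0.00483333, n = 48.
FV = 3300 × [(1+0.00483333)^48 − 1] / 0.00483333 = 3300 × 53.878992 = 177,800.6736

C$177,800.67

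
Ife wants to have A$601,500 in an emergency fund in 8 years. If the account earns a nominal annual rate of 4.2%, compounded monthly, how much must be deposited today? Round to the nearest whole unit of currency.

A$430,098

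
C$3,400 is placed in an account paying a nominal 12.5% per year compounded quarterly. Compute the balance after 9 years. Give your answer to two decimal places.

C$10,293.94

With 4 periods per year: i = 0.03125, n = 36.
3,400 × (1+0.03125)^36 = 3,400 × 3.027629 = 10,293.9376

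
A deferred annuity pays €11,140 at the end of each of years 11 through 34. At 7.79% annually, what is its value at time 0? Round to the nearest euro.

€56,380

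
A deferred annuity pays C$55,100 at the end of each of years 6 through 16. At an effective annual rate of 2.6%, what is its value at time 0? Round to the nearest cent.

Value one period before first payment (t=5): 55100 × [1 − (1+0.026)^(−11)] / 0.026 = 55100 × 9.461025 = 521,302.4914
Discount back 5 years: 521,302.4914 × (1+0.026)^(−5) = 521,302.4914 × 0.879555 = 458,514.4180

C$458,514.42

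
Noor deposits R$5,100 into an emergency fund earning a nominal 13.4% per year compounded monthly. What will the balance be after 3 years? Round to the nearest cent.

R$7,606.57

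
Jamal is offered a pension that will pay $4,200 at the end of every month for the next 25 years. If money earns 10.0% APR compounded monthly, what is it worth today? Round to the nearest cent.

$462,198.37

i = 0.1/12 = 0.00833333 per month; n = 25·12 = 300.
Annuity factor a(300|0.00833333) = 110.047230; PV = 4200 × 110.047230 = 462,198.3663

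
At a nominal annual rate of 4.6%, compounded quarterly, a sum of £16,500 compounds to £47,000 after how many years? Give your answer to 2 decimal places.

Periodic rate i = 0.046/4 = 0.0115.
n = ln(47000/16500) / ln(1+0.0115) = ln(2.84848) / 0.011434 = 91.5474 quarters
= 91.5474/4 years

22.89 years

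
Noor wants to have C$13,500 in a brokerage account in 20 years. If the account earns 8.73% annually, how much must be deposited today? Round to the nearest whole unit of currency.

Discount factor = (1+0.0873)^(−20) = 0.187505; PV = 13,500 × 0.187505 = 2,531.3139

C$2,531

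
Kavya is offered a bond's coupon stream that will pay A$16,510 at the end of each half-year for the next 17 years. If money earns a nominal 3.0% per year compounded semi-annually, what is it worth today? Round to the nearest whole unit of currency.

A$437,213

i = 0.03/2 = 0.015 per half-year; n = 17·2 = 34.
Annuity factor a(34|0.015) = 26.481728; PV = 16510 × 26.481728 = 437,213.3374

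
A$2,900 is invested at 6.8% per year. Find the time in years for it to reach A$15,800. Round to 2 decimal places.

25.77 years

n = ln(15800/2900) / ln(1+0.068) = ln(5.44828) / 0.065788 = 25.7692 years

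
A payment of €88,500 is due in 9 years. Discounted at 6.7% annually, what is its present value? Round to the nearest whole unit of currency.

€49,370

Discount factor = (1+0.067)^(−9) = 0.557854; PV = 88,500 × 0.557854 = 49,370.0419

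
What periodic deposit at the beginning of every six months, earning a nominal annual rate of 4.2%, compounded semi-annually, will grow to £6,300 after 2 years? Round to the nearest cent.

£1,494.85

i = 0.042/2 = 0.021 per half-year; n = 2·2 = 4.
FV-annuity factor × (1+i) = 4.214456; PMT = 6300 / 4.214456 = 1,494.8547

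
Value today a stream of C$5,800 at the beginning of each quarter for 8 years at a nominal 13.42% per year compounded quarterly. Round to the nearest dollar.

C$116,524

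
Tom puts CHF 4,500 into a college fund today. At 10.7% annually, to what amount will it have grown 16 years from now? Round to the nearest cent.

CHF 22,886.24

4,500 × (1+0.107)^16 = 4,500 × 5.085831 = 22,886.2400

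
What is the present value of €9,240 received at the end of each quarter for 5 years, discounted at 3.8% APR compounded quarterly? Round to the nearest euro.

€167,583

i = 0.038/4 = 0.0095 per quarter; n = 5·4 = 20.
Annuity factor a(20|0.0095) = 18.136726; PV = 9240 × 18.136726 = 167,583.3474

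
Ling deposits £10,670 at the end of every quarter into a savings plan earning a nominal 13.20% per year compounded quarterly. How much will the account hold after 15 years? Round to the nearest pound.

Periodic rate i = 0.132/4 = 0.033; n = 15 × 4 = 60 periods.
FV = 10670 × [(1+0.033)^60 − 1] / 0.033 = 10670 × 182.268623 = 1,944,806.2125

£1,944,806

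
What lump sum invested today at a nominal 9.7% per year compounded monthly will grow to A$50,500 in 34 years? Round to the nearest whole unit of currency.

Periodic rate i = 0.097/12 = 0.00808333; n = 34 × 12 = 408 periods.
Discount factor = (1+0.00808333)^(−408) = 0.037450; PV = 50,500 × 0.037450 = 1,891.2375

A$1,891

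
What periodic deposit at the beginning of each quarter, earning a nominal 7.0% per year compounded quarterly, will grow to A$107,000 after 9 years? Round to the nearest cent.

A$2,121.60

With 4 periods per year: i = 0.0175, n = 36.
FV-annuity factor × (1+i) = 50.433537; PMT = 107000 / 50.433537 = 2,121.6041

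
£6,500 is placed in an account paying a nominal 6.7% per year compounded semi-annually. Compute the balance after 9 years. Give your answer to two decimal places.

Periodic rate i = 0.067/2 = 0.0335; n = 9 × 2 = 18 periods.
FV = PV·(1+i)^n = 6,500 × 1.809625 = 11,762.5644

£11,762.56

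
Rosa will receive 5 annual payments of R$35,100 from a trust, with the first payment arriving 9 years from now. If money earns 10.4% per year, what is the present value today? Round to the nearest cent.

PV at t=8 (ordinary 5-year annuity): 35100 × a(5|0.104) = 35100 × 3.752366 = 131,708.0368
PV₀ = 131,708.0368 / (1+0.104)^8 = 131,708.0368 / 2.206747 = 59,684.2429

R$59,684.24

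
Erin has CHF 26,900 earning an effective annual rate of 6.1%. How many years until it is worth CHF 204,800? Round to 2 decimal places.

34.28 years

n = ln(204800/26900) / ln(1+0.061) = ln(7.61338) / 0.059212 = 34.2821 years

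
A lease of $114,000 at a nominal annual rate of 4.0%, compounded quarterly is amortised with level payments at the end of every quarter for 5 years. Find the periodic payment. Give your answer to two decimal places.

With 4 periods per year: i = 0.01, n = 20.
Annuity-PV factor = 18.045553; PMT = 114000 / 18.045553 = 6,317.3459

$6,317.35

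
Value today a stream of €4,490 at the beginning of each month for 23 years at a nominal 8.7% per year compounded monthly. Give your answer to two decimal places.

€538,851.51

i = 0.087/12 = 0.00725 per month; n = 23·12 = 276.
Annuity factor a(276|0.00725) × (1+i) = 120.011473; PV = 4490 × 120.011473 = 538,851.5117
(Beginning-of-period payments → annuity-due factor ×(1+i).)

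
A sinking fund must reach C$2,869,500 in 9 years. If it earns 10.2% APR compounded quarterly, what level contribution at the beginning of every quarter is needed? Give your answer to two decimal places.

C$48,354.43

With 4 periods per year: i = 0.0255, n = 36.
FV-annuity factor × (1+i) = 59.343059; PMT = 2.8695e+06 / 59.343059 = 48,354.4337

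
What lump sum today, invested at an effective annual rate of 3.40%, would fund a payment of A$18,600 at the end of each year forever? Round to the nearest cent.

PV = C/r = 18600/0.034 = 547,058.8235

A$547,058.82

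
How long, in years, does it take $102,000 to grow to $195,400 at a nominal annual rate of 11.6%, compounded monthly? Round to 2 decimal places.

Periodic rate i = 0.116/12 = 0.00966667.
(1+i)^n = 195400/102000 = 1.91569, so n = ln 1.91569 / ln 1.00967 = 67.5738 months
= 67.5738/12 years

5.63 years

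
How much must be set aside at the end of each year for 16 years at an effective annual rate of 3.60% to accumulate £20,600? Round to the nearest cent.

£974.52

PMT = 20600 / ( [(1+0.036)^16 − 1] / 0.036 ) = 20600 / 21.138521 = 974.5242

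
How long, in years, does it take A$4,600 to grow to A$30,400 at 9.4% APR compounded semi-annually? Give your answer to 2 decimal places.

Periodic rate i = 0.094/2 = 0.047.
n = ln(30400/4600) / ln(1+0.047) = ln(6.60870) / 0.045929 = 41.1154 half-years
= 41.1154/2 years

20.56 years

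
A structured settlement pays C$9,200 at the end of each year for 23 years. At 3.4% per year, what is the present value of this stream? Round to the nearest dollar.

PV = 9200 × [1 − (1+0.034)^(−23)] / 0.034 = 9200 × 15.780106 = 145,176.9789

C$145,177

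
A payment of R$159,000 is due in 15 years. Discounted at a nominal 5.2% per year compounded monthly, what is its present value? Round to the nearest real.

R$73,009

With 12 periods per year: i = 0.00433333, n = 180.
Discount factor = (1+0.00433333)^(−180) = 0.459179; PV = 159,000 × 0.459179 = 73,009.4829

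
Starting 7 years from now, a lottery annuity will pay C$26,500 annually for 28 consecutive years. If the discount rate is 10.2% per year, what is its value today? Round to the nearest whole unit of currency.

C$135,503

Value one period before first payment (t=6): 26500 × [1 − (1+0.102)^(−28)] / 0.102 = 26500 × 9.157799 = 242,681.6628
Discount back 6 years: 242,681.6628 × (1+0.102)^(−6) = 242,681.6628 × 0.558355 = 135,502.5271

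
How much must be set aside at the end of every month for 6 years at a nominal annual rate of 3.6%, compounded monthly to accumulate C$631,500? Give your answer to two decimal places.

C$7,870.76

With 12 periods per year: i = 0.003, n = 72.
PMT = 631500 / ( [(1+0.003)^72 − 1] / 0.003 ) = 631500 / 80.233710 = 7,870.7566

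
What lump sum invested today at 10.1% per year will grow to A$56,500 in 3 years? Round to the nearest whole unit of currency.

A$42,334

PV = FV·(1+i)^(−n) = 56,500 × 0.749269 = 42,333.7256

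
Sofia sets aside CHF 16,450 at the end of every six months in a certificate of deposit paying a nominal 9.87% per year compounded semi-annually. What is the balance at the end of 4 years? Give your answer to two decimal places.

CHF 156,718.12

With 2 periods per year: i = 0.04935, n = 8.
FV = 16450 × [(1+0.04935)^8 − 1] / 0.04935 = 16450 × 9.526937 = 156,718.1184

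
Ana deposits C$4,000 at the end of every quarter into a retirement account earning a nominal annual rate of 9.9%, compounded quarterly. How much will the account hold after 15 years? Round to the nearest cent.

Periodic rate i = 0.099/4 = 0.02475; n = 15 × 4 = 60 periods.
Accumulation factor s(60|0.02475) = 134.782371; FV = 4000 × 134.782371 = 539,129.4834

C$539,129.48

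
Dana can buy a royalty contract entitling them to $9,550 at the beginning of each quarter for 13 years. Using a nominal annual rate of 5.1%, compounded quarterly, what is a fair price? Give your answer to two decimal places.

Periodic rate i = 0.051/4 = 0.01275; n = 13 × 4 = 52 periods.
Annuity factor a(52|0.01275) × (1+i) = 38.328235; PV = 9550 × 38.328235 = 366,034.6477
(Beginning-of-period payments → annuity-due factor ×(1+i).)

$366,034.65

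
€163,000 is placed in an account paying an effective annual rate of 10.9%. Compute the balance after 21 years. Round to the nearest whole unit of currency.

€1,431,364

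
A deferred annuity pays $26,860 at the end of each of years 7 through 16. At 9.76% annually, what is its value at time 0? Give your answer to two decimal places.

$95,372.55

PV at t=6 (ordinary 10-year annuity): 26860 × a(10|0.0976) = 26860 × 6.208433 = 166,758.5012
Discount back 6 years: 166,758.5012 × (1+0.0976)^(−6) = 166,758.5012 × 0.571920 = 95,372.5496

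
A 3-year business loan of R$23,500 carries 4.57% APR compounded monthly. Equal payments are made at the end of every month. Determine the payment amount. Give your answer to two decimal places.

R$699.79

With 12 periods per year: i = 0.00380833, n = 36.
Annuity-PV factor = 33.581593; PMT = 23500 / 33.581593 = 699.7881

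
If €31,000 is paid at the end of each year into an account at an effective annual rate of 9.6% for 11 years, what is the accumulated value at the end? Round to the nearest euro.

€562,212

FV = 31000 × [(1+0.096)^11 − 1] / 0.096 = 31000 × 18.135881 = 562,212.3056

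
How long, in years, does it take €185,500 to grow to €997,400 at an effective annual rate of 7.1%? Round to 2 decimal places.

24.52 years

(1+i)^n = 997400/185500 = 5.37682, so n = ln 5.37682 / ln 1.071 = 24.5229 years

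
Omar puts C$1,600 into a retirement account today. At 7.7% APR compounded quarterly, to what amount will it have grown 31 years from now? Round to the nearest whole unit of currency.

C$17,019

With 4 periods per year: i = 0.01925, n = 124.
1,600 × (1+0.01925)^124 = 1,600 × 10.636758 = 17,018.8135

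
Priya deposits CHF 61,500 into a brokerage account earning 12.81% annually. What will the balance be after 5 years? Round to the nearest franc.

FV = PV·(1+i)^n = 61,500 × 1.826998 = 112,360.3574

CHF 112,360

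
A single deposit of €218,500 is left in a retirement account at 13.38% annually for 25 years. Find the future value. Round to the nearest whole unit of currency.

€5,045,018

FV = PV·(1+i)^n = 218,500 × 23.089329 = 5,045,018.4367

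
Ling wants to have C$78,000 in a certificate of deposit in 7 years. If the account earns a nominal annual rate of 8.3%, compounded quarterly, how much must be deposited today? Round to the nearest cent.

C$43,888.60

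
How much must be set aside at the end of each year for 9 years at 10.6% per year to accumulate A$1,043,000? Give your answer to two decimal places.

PMT = 1.043e+06 / ( [(1+0.106)^9 − 1] / 0.106 ) = 1.043e+06 / 13.926976 = 74,890.6308

A$74,890.63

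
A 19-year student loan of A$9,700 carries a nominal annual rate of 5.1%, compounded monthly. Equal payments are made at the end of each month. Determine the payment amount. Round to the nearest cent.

A$66.52

With 12 periods per year: i = 0.00425, n = 228.
Annuity-PV factor = 145.825349; PMT = 9700 / 145.825349 = 66.5179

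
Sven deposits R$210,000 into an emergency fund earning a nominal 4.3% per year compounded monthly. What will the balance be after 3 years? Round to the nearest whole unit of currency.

Periodic rate i = 0.043/12 = 0.00358333; n = 3 × 12 = 36 periods.
FV = 210,000 × (1 + 0.00358333)^36 = 238,859.8448

R$238,860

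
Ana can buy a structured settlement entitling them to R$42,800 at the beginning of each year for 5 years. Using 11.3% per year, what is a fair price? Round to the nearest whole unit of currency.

R$174,739

PV = 42800 × [1 − (1+0.113)^(−5)] / 0.113 × (1+i) = 42800 × 4.082678 = 174,738.6067
Payments are at the start of each period, so multiply by (1+i).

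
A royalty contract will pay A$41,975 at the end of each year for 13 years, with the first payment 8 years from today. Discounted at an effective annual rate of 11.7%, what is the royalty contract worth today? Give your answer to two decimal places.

PV at t=7 (ordinary 13-year annuity): 41975 × a(13|0.117) = 41975 × 6.518752 = 273,624.6150
Discount back 7 years: 273,624.6150 × (1+0.117)^(−7) = 273,624.6150 × 0.460922 = 126,119.7066

A$126,119.71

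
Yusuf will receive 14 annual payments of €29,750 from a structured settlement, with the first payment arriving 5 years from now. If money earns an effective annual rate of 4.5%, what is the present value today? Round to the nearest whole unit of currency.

€255,031

Value one period before first payment (t=4): 29750 × [1 − (1+0.045)^(−14)] / 0.045 = 29750 × 10.222825 = 304,129.0522
Discount back 4 years: 304,129.0522 × (1+0.045)^(−4) = 304,129.0522 × 0.838561 = 255,030.8666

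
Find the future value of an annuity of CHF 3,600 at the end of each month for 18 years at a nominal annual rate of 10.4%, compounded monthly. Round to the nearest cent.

i = 0.104/12 = 0.00866667 per month; n = 18·12 = 216.
FV = PMT · [(1+i)^n − 1] / i = 3600 · 628.737829 = 2,263,456.1826

CHF 2,263,456.18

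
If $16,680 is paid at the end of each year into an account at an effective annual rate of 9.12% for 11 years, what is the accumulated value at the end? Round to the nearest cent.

$294,798.55

FV = PMT · [(1+i)^n − 1] / i = 16680 · 17.673774 = 294,798.5504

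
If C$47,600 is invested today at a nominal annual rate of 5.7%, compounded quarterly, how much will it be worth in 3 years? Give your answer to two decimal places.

i = 0.057/4 = 0.01425 per quarter; n = 3·4 = 12.
FV = PV·(1+i)^n = 47,600 × 1.185060 = 56,408.8374

C$56,408.84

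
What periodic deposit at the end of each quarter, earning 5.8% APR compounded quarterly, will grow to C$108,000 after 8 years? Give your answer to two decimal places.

C$2,676.32

Periodic rate i = 0.058/4 = 0.0145; n = 8 × 4 = 32 periods.
PMT = 108000 / ( [(1+0.0145)^32 − 1] / 0.0145 ) = 108000 / 40.353984 = 2,676.3157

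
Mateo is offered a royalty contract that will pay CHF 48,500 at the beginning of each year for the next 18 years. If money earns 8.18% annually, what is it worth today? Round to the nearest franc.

CHF 485,637

Annuity factor a(18|0.0818) × (1+i) = 10.013142; PV = 48500 × 10.013142 = 485,637.3819
Payments are at the start of each period, so multiply by (1+i).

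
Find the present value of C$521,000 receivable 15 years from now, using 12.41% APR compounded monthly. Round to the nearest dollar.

C$81,762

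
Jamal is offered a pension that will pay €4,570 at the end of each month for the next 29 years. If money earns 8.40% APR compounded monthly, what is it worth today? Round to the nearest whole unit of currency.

€595,239

Periodic rate i = 0.084/12 = 0.007; n = 29 × 12 = 348 periods.
PV = 4570 × [1 − (1+0.007)^(−348)] / 0.007 = 4570 × 130.249143 = 595,238.5819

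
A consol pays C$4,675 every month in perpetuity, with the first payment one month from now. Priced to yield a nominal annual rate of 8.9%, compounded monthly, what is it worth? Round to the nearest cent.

Periodic rate i = 0.089/12 = 0.00741667.
PV = C/r = 4675/0.00741667 = 630,337.0787

C$630,337.08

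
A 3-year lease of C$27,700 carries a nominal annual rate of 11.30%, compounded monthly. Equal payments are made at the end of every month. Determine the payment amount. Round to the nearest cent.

C$910.80

Periodic rate i = 0.113/12 = 0.00941667; n = 3 × 12 = 36 periods.
Annuity-PV factor = 30.412729; PMT = 27700 / 30.412729 = 910.8028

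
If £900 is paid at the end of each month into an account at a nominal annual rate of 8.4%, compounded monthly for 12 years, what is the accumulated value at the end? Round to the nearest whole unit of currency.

£222,494

Periodic rate i = 0.084/12 = 0.007; n = 12 × 12 = 144 periods.
Accumulation factor s(144|0.007) = 247.215704; FV = 900 × 247.215704 = 222,494.1334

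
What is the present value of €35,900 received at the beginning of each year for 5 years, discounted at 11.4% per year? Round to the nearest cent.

€146,333.22

PV = PMT · [1 − (1+i)^(−n)] / i × (1+i) = 35900 · 4.076134 = 146,333.2236
(Beginning-of-period payments → annuity-due factor ×(1+i).)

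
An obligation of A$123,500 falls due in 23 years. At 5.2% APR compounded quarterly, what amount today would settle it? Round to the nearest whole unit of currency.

With 4 periods per year: i = 0.013, n = 92.
PV = 123,500 / (1 + 0.013)^92 = 123,500 / 3.281474 = 37,635.5255

A$37,636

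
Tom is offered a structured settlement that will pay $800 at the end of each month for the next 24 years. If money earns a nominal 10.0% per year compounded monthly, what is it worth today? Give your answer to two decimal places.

With 12 periods per year: i = 0.00833333, n = 288.
PV = PMT · [1 − (1+i)^(−n)] / i = 800 · 109.005045 = 87,204.0360

$87,204.04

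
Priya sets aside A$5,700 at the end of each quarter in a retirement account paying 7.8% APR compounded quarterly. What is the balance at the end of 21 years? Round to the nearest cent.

With 4 periods per year: i = 0.0195, n = 84.
FV = PMT · [(1+i)^n − 1] / i = 5700 · 208.430368 = 1,188,053.0990

A$1,188,053.10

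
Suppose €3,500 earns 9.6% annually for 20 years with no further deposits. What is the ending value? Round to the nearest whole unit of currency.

FV = 3,500 × (1 + 0.096)^20 = 21,891.6818

€21,892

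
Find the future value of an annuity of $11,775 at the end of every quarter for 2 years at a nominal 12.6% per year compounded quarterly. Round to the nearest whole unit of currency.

With 4 periods per year: i = 0.0315, n = 8.
FV = 11775 × [(1+0.0315)^8 − 1] / 0.0315 = 11775 × 8.939810 = 105,266.2618

$105,266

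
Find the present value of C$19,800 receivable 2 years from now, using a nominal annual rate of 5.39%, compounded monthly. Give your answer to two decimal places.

C$17,780.87

i = 0.0539/12 = 0.00449167 per month; n = 2·12 = 24.
Discount factor = (1+0.00449167)^(−24) = 0.898024; PV = 19,800 × 0.898024 = 17,780.8728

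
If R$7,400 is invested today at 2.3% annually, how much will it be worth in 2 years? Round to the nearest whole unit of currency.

FV = PV·(1+i)^n = 7,400 × 1.046529 = 7,744.3146

R$7,744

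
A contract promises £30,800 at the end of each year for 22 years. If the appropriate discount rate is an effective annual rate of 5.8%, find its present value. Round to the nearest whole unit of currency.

£377,418

PV = 30800 × [1 − (1+0.058)^(−22)] / 0.058 = 30800 × 12.253829 = 377,417.9235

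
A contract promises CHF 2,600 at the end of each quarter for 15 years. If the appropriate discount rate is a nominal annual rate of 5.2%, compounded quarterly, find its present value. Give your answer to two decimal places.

CHF 107,856.80

Periodic rate i = 0.052/4 = 0.013; n = 15 × 4 = 60 periods.
PV = 2600 × [1 − (1+0.013)^(−60)] / 0.013 = 2600 × 41.483386 = 107,856.8035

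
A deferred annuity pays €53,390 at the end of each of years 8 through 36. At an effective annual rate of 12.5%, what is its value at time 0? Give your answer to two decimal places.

PV at t=7 (ordinary 29-year annuity): 53390 × a(29|0.125) = 53390 × 7.737175 = 413,087.7680
Discount back 7 years: 413,087.7680 × (1+0.125)^(−7) = 413,087.7680 × 0.438462 = 181,123.4484

€181,123.45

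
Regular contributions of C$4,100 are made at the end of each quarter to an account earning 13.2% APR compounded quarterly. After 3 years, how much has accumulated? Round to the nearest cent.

i = 0.132/4 = 0.033 per quarter; n = 3·4 = 12.
Accumulation factor s(12|0.033) = 14.436345; FV = 4100 × 14.436345 = 59,189.0156

C$59,189.02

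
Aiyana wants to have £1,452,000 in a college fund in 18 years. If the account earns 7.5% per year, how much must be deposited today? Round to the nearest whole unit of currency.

PV = FV·(1+i)^(−n) = 1,452,000 × 0.272049 = 395,015.6115

£395,016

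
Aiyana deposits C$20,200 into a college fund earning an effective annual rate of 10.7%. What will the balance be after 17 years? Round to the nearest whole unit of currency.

C$113,726

FV = 20,200 × (1 + 0.107)^17 = 113,726.3038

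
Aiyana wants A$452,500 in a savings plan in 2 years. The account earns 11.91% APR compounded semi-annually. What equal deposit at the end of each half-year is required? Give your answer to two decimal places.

A$103,506.74

i = 0.1191/2 = 0.05955 per half-year; n = 2·2 = 4.
PMT = 452500 / ( [(1+0.05955)^4 − 1] / 0.05955 ) = 452500 / 4.371696 = 103,506.7400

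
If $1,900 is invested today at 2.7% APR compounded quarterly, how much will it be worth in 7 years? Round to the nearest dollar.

Periodic rate i = 0.027/4 = 0.00675; n = 7 × 4 = 28 periods.
FV = 1,900 × (1 + 0.00675)^28 = 2,293.8207

$2,294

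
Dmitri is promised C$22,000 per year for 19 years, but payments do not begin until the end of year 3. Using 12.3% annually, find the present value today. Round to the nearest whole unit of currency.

C$126,176

Value one period before first payment (t=2): 22000 × [1 − (1+0.123)^(−19)] / 0.123 = 22000 × 7.232901 = 159,123.8315
PV₀ = 159,123.8315 / (1+0.123)^2 = 159,123.8315 / 1.261129 = 126,175.6978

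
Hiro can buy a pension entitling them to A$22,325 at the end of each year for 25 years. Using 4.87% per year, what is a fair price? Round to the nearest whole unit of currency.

A$318,788

Annuity factor a(25|0.0487) = 14.279428; PV = 22325 × 14.279428 = 318,788.2262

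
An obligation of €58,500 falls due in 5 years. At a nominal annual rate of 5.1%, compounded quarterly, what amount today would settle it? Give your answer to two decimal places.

Periodic rate i = 0.051/4 = 0.01275; n = 5 × 4 = 20 periods.
PV = 58,500 / (1 + 0.01275)^20 = 58,500 / 1.288383 = 45,405.7474

€45,405.75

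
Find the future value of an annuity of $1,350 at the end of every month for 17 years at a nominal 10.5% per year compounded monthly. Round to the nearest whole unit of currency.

$758,081

i = 0.105/12 = 0.00875 per month; n = 17·12 = 204.
Accumulation factor s(204|0.00875) = 561.541512; FV = 1350 × 561.541512 = 758,081.0416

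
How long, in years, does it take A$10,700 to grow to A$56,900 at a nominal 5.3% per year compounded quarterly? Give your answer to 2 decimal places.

31.74 years

Periodic rate i = 0.053/4 = 0.01325.
n = ln(56900/10700) / ln(1+0.01325) = ln(5.31776) / 0.013163 = 126.9508 quarters
= 126.9508/4 years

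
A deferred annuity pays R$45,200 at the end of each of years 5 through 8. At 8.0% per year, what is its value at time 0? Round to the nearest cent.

PV at t=4 (ordinary 4-year annuity): 45200 × a(4|0.08) = 45200 × 3.312127 = 149,708.1332
Discount back 4 years: 149,708.1332 × (1+0.08)^(−4) = 149,708.1332 × 0.735030 = 110,039.9471

R$110,039.95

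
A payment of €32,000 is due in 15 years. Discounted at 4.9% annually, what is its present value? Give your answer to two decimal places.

PV = FV·(1+i)^(−n) = 32,000 × 0.487941 = 15,614.1251

€15,614.13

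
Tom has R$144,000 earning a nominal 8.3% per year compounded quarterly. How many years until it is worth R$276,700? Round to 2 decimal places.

7.95 years

Periodic rate i = 0.083/4 = 0.02075.
(1+i)^n = 276700/144000 = 1.92153, so n = ln 1.92153 / ln 1.02075 = 31.8011 quarters
= 31.8011/4 years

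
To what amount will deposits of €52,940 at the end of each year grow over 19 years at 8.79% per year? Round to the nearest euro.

€2,383,008

Accumulation factor s(19|0.0879) = 45.013382; FV = 52940 × 45.013382 = 2,383,008.4599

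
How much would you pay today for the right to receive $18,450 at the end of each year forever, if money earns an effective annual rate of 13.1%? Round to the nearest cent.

PV = PMT / i = 18450 / 0.131 = 140,839.6947

$140,839.69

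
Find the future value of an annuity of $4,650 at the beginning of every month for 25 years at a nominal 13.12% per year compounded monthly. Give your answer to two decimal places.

Periodic rate i = 0.1312/12 = 0.0109333; n = 25 × 12 = 300 periods.
Accumulation factor s(300|0.0109333) × (1+i) = 2321.468059; FV = 4650 × 2321.468059 = 10,794,826.4764
(annuity-due: payments at period start, so ×(1+i).)

$10,794,826.48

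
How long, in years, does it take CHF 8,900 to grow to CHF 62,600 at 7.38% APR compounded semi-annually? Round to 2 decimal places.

Periodic rate i = 0.0738/2 = 0.0369.
(1+i)^n = 62600/8900 = 7.03371, so n = ln 7.03371 / ln 1.0369 = 53.8343 half-years
= 53.8343/2 years

26.92 years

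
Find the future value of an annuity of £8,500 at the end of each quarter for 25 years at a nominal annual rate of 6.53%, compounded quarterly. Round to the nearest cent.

With 4 periods per year: i = 0.016325, n = 100.
FV = PMT · [(1+i)^n − 1] / i = 8500 · 248.064026 = 2,108,544.2243

£2,108,544.22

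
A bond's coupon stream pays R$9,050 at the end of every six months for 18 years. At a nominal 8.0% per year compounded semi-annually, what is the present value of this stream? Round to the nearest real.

R$171,120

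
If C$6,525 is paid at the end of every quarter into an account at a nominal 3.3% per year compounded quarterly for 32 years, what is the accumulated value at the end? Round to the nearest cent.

C$1,473,005.79

i = 0.033/4 = 0.00825 per quarter; n = 32·4 = 128.
FV = 6525 × [(1+0.00825)^128 − 1] / 0.00825 = 6525 × 225.748014 = 1,473,005.7917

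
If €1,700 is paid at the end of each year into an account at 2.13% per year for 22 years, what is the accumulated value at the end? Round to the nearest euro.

€47,082

FV = PMT · [(1+i)^n − 1] / i = 1700 · 27.695436 = 47,082.2411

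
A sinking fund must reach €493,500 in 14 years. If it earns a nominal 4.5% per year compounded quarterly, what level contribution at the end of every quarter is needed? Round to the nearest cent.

i = 0.045/4 = 0.01125 per quarter; n = 14·4 = 56.
FV-annuity factor = 77.423812; PMT = 493500 / 77.423812 = 6,374.0080

€6,374.01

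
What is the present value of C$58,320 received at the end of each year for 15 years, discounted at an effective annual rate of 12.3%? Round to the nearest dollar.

C$390,929

PV = PMT · [1 − (1+i)^(−n)] / i = 58320 · 6.703165 = 390,928.5741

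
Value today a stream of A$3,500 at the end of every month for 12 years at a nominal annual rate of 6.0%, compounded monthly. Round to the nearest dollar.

Periodic rate i = 0.06/12 = 0.005; n = 12 × 12 = 144 periods.
PV = PMT · [1 − (1+i)^(−n)] / i = 3500 · 102.474743 = 358,661.6011

A$358,662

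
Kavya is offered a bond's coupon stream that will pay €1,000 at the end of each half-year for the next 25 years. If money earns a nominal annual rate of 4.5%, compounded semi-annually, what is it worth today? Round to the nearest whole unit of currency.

€29,834

i = 0.045/2 = 0.0225 per half-year; n = 25·2 = 50.
PV = 1000 × [1 − (1+0.0225)^(−50)] / 0.0225 = 1000 × 29.834396 = 29,834.3963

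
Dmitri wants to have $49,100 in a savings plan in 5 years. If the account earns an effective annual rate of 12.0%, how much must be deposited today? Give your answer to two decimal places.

$27,860.66

Discount factor = (1+0.12)^(−5) = 0.567427; PV = 49,100 × 0.567427 = 27,860.6586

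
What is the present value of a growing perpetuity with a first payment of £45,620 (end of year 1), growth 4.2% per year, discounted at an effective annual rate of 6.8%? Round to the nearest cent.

£1,754,615.38

PV = PMT / (i − g) = 45620 / (0.068 − 0.042) = 45620 / 0.026000 = 1,754,615.3846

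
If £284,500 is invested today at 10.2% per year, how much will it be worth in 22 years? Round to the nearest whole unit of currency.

£2,410,335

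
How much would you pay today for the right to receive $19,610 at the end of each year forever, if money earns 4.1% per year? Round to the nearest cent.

PV = C/r = 19610/0.041 = 478,292.6829

$478,292.68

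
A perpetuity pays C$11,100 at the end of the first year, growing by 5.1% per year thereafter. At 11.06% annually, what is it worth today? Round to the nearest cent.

C$186,241.61

PV = D₁/(r − g) = 11100/(0.1106 − 0.051) = 186,241.6107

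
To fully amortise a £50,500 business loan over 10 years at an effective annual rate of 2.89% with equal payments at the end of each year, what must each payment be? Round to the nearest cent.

£5,886.95

PMT = 50500 / ( [1 − (1+0.0289)^(−10)] / 0.0289 ) = 50500 / 8.578290 = 5,886.9543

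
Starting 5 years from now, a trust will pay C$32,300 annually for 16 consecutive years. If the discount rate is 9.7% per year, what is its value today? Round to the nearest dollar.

C$177,659

Value one period before first payment (t=4): 32300 × [1 − (1+0.097)^(−16)] / 0.097 = 32300 × 7.965469 = 257,284.6588
PV₀ = 257,284.6588 / (1+0.097)^4 = 257,284.6588 / 1.448193 = 177,659.0686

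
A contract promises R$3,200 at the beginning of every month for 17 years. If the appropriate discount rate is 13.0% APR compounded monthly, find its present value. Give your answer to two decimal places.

Periodic rate i = 0.13/12 = 0.0108333; n = 17 × 12 = 204 periods.
PV = 3200 × [1 − (1+0.0108333)^(−204)] / 0.0108333 × (1+i) = 3200 × 82.949398 = 265,438.0721
(annuity-due: payments at period start, so ×(1+i).)

R$265,438.07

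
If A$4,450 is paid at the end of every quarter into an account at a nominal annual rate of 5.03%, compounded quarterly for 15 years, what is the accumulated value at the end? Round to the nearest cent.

A$395,127.12

With 4 periods per year: i = 0.012575, n = 60.
FV = PMT · [(1+i)^n − 1] / i = 4450 · 88.792612 = 395,127.1219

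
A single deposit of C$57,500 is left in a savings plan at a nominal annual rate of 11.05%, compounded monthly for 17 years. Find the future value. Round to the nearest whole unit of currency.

C$373,041

With 12 periods per year: i = 0.00920833, n = 204.
57,500 × (1+0.00920833)^204 = 57,500 × 6.487672 = 373,041.1561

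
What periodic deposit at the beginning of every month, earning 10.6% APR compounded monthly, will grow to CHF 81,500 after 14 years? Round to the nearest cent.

i = 0.106/12 = 0.00883333 per month; n = 14·12 = 168.
PMT = 81500 / ( [(1+0.00883333)^168 − 1] / 0.00883333 × (1+i) ) = 81500 / 386.239300 = 211.0091

CHF 211.01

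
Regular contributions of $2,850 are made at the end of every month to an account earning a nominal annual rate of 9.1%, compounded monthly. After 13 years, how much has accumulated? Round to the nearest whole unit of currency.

Periodic rate i = 0.091/12 = 0.00758333; n = 13 × 12 = 156 periods.
Accumulation factor s(156|0.00758333) = 296.652733; FV = 2850 × 296.652733 = 845,460.2886

$845,460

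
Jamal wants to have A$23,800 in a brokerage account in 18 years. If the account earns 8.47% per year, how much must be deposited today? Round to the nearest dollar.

Discount factor = (1+0.0847)^(−18) = 0.231434; PV = 23,800 × 0.231434 = 5,508.1205

A$5,508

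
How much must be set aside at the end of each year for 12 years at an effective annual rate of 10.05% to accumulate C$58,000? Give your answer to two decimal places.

C$2,704.13

PMT = 58000 / ( [(1+0.1005)^12 − 1] / 0.1005 ) = 58000 / 21.448656 = 2,704.1321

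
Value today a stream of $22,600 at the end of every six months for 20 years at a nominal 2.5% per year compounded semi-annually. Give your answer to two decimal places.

With 2 periods per year: i = 0.0125, n = 40.
PV = PMT · [1 − (1+i)^(−n)] / i = 22600 · 31.326933 = 707,988.6895

$707,988.69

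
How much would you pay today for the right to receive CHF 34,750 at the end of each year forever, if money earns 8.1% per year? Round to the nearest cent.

PV = PMT / i = 34750 / 0.081 = 429,012.3457

CHF 429,012.35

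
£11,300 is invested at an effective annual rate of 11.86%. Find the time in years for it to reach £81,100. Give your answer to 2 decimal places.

(1+i)^n = 81100/11300 = 7.17699, so n = ln 7.17699 / ln 1.1186 = 17.5849 years

17.58 years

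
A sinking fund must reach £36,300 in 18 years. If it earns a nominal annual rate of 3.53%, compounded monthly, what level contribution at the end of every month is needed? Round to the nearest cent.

i = 0.0353/12 = 0.00294167 per month; n = 18·12 = 216.
FV-annuity factor = 301.195621; PMT = 36300 / 301.195621 = 120.5197

£120.52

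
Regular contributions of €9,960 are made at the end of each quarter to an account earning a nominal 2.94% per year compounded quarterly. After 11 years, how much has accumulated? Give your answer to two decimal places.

With 4 periods per year: i = 0.00735, n = 44.
Accumulation factor s(44|0.00735) = 51.725803; FV = 9960 × 51.725803 = 515,188.9991

€515,189.00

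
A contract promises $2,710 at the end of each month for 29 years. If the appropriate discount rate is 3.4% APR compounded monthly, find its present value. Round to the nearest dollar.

$599,146

With 12 periods per year: i = 0.00283333, n = 348.
Annuity factor a(348|0.00283333) = 221.087130; PV = 2710 × 221.087130 = 599,146.1215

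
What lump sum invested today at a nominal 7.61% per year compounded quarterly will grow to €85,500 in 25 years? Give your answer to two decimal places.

i = 0.0761/4 = 0.019025 per quarter; n = 25·4 = 100.
Discount factor = (1+0.019025)^(−100) = 0.151885; PV = 85,500 × 0.151885 = 12,986.2044

€12,986.20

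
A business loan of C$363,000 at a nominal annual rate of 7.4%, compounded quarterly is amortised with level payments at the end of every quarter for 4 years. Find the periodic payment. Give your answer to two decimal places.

i = 0.074/4 = 0.0185 per quarter; n = 4·4 = 16.
Annuity-PV factor = 13.740440; PMT = 363000 / 13.740440 = 26,418.3688

C$26,418.37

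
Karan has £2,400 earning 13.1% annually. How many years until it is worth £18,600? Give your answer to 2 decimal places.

n = ln(18600/2400) / ln(1+0.131) = ln(7.75000) / 0.123102 = 16.6341 years

16.63 years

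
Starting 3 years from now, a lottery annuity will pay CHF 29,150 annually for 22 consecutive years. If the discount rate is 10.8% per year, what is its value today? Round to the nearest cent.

Value one period before first payment (t=2): 29150 × [1 − (1+0.108)^(−22)] / 0.108 = 29150 × 8.289416 = 241,636.4787
PV₀ = 241,636.4787 / (1+0.108)^2 = 241,636.4787 / 1.227664 = 196,826.2315

CHF 196,826.23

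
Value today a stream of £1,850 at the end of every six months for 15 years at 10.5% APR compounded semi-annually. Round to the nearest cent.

i = 0.105/2 = 0.0525 per half-year; n = 15·2 = 30.
Annuity factor a(30|0.0525) = 14.943901; PV = 1850 × 14.943901 = 27,646.2160

£27,646.22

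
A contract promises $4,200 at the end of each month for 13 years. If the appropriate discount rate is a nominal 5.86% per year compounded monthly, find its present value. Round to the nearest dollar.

$457,821

Periodic rate i = 0.0586/12 = 0.00488333; n = 13 × 12 = 156 periods.
PV = PMT · [1 − (1+i)^(−n)] / i = 4200 · 109.005114 = 457,821.4774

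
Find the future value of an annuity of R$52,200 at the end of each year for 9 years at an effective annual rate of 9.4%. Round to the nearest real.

R$691,199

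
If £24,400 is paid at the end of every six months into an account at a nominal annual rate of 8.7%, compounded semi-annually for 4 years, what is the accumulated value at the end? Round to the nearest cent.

£227,650.36

i = 0.087/2 = 0.0435 per half-year; n = 4·2 = 8.
Accumulation factor s(8|0.0435) = 9.329933; FV = 24400 × 9.329933 = 227,650.3611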